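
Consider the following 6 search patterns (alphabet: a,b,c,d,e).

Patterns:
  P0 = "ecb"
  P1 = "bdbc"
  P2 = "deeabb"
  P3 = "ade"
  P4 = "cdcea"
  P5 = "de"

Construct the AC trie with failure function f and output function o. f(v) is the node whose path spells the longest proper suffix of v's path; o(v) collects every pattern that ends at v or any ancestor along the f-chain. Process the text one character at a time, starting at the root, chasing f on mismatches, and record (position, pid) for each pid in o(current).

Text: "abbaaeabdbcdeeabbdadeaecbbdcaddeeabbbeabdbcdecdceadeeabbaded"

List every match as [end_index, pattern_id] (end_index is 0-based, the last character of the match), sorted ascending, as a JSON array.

Construct AC machine:
Trie (insert patterns):
  0='ε' goto a→14 b→4 c→17 d→8 e→1
  1='e' goto c→2
  2='ec' goto b→3
  3='ecb' goto ·  [P0 ends]
  4='b' goto d→5
  5='bd' goto b→6
  6='bdb' goto c→7
  7='bdbc' goto ·  [P1 ends]
  8='d' goto e→9
  9='de' goto e→10  [P5 ends]
  10='dee' goto a→11
  11='deea' goto b→12
  12='deeab' goto b→13
  13='deeabb' goto ·  [P2 ends]
  14='a' goto d→15
  15='ad' goto e→16
  16='ade' goto ·  [P3 ends]
  17='c' goto d→18
  18='cd' goto c→19
  19='cdc' goto e→20
  20='cdce' goto a→21
  21='cdcea' goto ·  [P4 ends]

Failure links (BFS by depth):
  fail(1) 'e': from fail(0)=0 chase 'e': 0 ⇒ 0;  out=∅∪out(0)=∅
  fail(4) 'b': from fail(0)=0 chase 'b': 0 ⇒ 0;  out=∅∪out(0)=∅
  fail(8) 'd': from fail(0)=0 chase 'd': 0 ⇒ 0;  out=∅∪out(0)=∅
  fail(14) 'a': from fail(0)=0 chase 'a': 0 ⇒ 0;  out=∅∪out(0)=∅
  fail(17) 'c': from fail(0)=0 chase 'c': 0 ⇒ 0;  out=∅∪out(0)=∅
  fail(2) 'ec': from fail(1)=0 chase 'c': 0 ⇒ 17;  out=∅∪out(17)=∅
  fail(5) 'bd': from fail(4)=0 chase 'd': 0 ⇒ 8;  out=∅∪out(8)=∅
  fail(9) 'de': from fail(8)=0 chase 'e': 0 ⇒ 1;  out={5}∪out(1)={5}
  fail(15) 'ad': from fail(14)=0 chase 'd': 0 ⇒ 8;  out=∅∪out(8)=∅
  fail(18) 'cd': from fail(17)=0 chase 'd': 0 ⇒ 8;  out=∅∪out(8)=∅
  fail(3) 'ecb': from fail(2)=17 chase 'b': 17→0 ⇒ 4;  out={0}∪out(4)={0}
  fail(6) 'bdb': from fail(5)=8 chase 'b': 8→0 ⇒ 4;  out=∅∪out(4)=∅
  fail(10) 'dee': from fail(9)=1 chase 'e': 1→0 ⇒ 1;  out=∅∪out(1)=∅
  fail(16) 'ade': from fail(15)=8 chase 'e': 8 ⇒ 9;  out={3}∪out(9)={3,5}
  fail(19) 'cdc': from fail(18)=8 chase 'c': 8→0 ⇒ 17;  out=∅∪out(17)=∅
  fail(7) 'bdbc': from fail(6)=4 chase 'c': 4→0 ⇒ 17;  out={1}∪out(17)={1}
  fail(11) 'deea': from fail(10)=1 chase 'a': 1→0 ⇒ 14;  out=∅∪out(14)=∅
  fail(20) 'cdce': from fail(19)=17 chase 'e': 17→0 ⇒ 1;  out=∅∪out(1)=∅
  fail(12) 'deeab': from fail(11)=14 chase 'b': 14→0 ⇒ 4;  out=∅∪out(4)=∅
  fail(21) 'cdcea': from fail(20)=1 chase 'a': 1→0 ⇒ 14;  out={4}∪out(14)={4}
  fail(13) 'deeabb': from fail(12)=4 chase 'b': 4→0 ⇒ 4;  out={2}∪out(4)={2}

Text stream:
pos 0 'a': at 14
pos 1 'b': at 4 (via fail)
pos 2 'b': at 4 (via fail)
pos 3 'a': at 14 (via fail)
pos 4 'a': at 14 (via fail)
pos 5 'e': at 1 (via fail)
pos 6 'a': at 14 (via fail)
pos 7 'b': at 4 (via fail)
pos 8 'd': at 5
pos 9 'b': at 6
pos 10 'c': at 7  emit P1@[7:10]
pos 11 'd': at 18 (via fail)
pos 12 'e': at 9 (via fail)  emit P5@[11:12]
pos 13 'e': at 10
pos 14 'a': at 11
pos 15 'b': at 12
pos 16 'b': at 13  emit P2@[11:16]
pos 17 'd': at 5 (via fail)
pos 18 'a': at 14 (via fail)
pos 19 'd': at 15
pos 20 'e': at 16  emit P3@[18:20],P5@[19:20]
pos 21 'a': at 14 (via fail)
pos 22 'e': at 1 (via fail)
pos 23 'c': at 2
pos 24 'b': at 3  emit P0@[22:24]
pos 25 'b': at 4 (via fail)
pos 26 'd': at 5
pos 27 'c': at 17 (via fail)
pos 28 'a': at 14 (via fail)
pos 29 'd': at 15
pos 30 'd': at 8 (via fail)
pos 31 'e': at 9  emit P5@[30:31]
pos 32 'e': at 10
pos 33 'a': at 11
pos 34 'b': at 12
pos 35 'b': at 13  emit P2@[30:35]
pos 36 'b': at 4 (via fail)
pos 37 'e': at 1 (via fail)
pos 38 'a': at 14 (via fail)
pos 39 'b': at 4 (via fail)
pos 40 'd': at 5
pos 41 'b': at 6
pos 42 'c': at 7  emit P1@[39:42]
pos 43 'd': at 18 (via fail)
pos 44 'e': at 9 (via fail)  emit P5@[43:44]
pos 45 'c': at 2 (via fail)
pos 46 'd': at 18 (via fail)
pos 47 'c': at 19
pos 48 'e': at 20
pos 49 'a': at 21  emit P4@[45:49]
pos 50 'd': at 15 (via fail)
pos 51 'e': at 16  emit P3@[49:51],P5@[50:51]
pos 52 'e': at 10 (via fail)
pos 53 'a': at 11
pos 54 'b': at 12
pos 55 'b': at 13  emit P2@[50:55]
pos 56 'a': at 14 (via fail)
pos 57 'd': at 15
pos 58 'e': at 16  emit P3@[56:58],P5@[57:58]
pos 59 'd': at 8 (via fail)

All matches (sorted): [[10,1],[12,5],[16,2],[20,3],[20,5],[24,0],[31,5],[35,2],[42,1],[44,5],[49,4],[51,3],[51,5],[55,2],[58,3],[58,5]]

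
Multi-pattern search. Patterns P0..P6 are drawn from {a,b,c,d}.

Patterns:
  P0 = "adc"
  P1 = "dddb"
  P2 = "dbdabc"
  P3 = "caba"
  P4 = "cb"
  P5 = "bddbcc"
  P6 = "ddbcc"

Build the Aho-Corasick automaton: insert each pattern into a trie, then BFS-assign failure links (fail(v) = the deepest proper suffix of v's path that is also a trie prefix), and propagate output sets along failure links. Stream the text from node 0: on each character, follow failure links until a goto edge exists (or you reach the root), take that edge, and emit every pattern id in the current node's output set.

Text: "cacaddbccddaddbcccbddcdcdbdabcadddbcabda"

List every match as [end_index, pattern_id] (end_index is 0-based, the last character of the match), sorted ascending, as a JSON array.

Build automaton:
Trie (insert patterns):
  0='ε' goto a→1 b→18 c→13 d→4
  1='a' goto d→2
  2='ad' goto c→3
  3='adc' goto ·  ←P0
  4='d' goto b→8 d→5
  5='dd' goto b→24 d→6
  6='ddd' goto b→7
  7='dddb' goto ·  ←P1
  8='db' goto d→9
  9='dbd' goto a→10
  10='dbda' goto b→11
  11='dbdab' goto c→12
  12='dbdabc' goto ·  ←P2
  13='c' goto a→14 b→17
  14='ca' goto b→15
  15='cab' goto a→16
  16='caba' goto ·  ←P3
  17='cb' goto ·  ←P4
  18='b' goto d→19
  19='bd' goto d→20
  20='bdd' goto b→21
  21='bddb' goto c→22
  22='bddbc' goto c→23
  23='bddbcc' goto ·  ←P5
  24='ddb' goto c→25
  25='ddbc' goto c→26
  26='ddbcc' goto ·  ←P6

BFS fail/out derivation:
  n1('a'): parent n0 fail=0; on 'a' 0 → fail=0;  out ∅∪∅=∅
  n4('d'): parent n0 fail=0; on 'd' 0 → fail=0;  out ∅∪∅=∅
  n13('c'): parent n0 fail=0; on 'c' 0 → fail=0;  out ∅∪∅=∅
  n18('b'): parent n0 fail=0; on 'b' 0 → fail=0;  out ∅∪∅=∅
  n2('ad'): parent n1 fail=0; on 'd' 0 → fail=4;  out ∅∪∅=∅
  n5('dd'): parent n4 fail=0; on 'd' 0 → fail=4;  out ∅∪∅=∅
  n8('db'): parent n4 fail=0; on 'b' 0 → fail=18;  out ∅∪∅=∅
  n14('ca'): parent n13 fail=0; on 'a' 0 → fail=1;  out ∅∪∅=∅
  n17('cb'): parent n13 fail=0; on 'b' 0 → fail=18;  out {4}∪∅={4}
  n19('bd'): parent n18 fail=0; on 'd' 0 → fail=4;  out ∅∪∅=∅
  n3('adc'): parent n2 fail=4; on 'c' 4→0 → fail=13;  out {0}∪∅={0}
  n6('ddd'): parent n5 fail=4; on 'd' 4 → fail=5;  out ∅∪∅=∅
  n9('dbd'): parent n8 fail=18; on 'd' 18 → fail=19;  out ∅∪∅=∅
  n15('cab'): parent n14 fail=1; on 'b' 1→0 → fail=18;  out ∅∪∅=∅
  n20('bdd'): parent n19 fail=4; on 'd' 4 → fail=5;  out ∅∪∅=∅
  n24('ddb'): parent n5 fail=4; on 'b' 4 → fail=8;  out ∅∪∅=∅
  n7('dddb'): parent n6 fail=5; on 'b' 5 → fail=24;  out {1}∪∅={1}
  n10('dbda'): parent n9 fail=19; on 'a' 19→4→0 → fail=1;  out ∅∪∅=∅
  n16('caba'): parent n15 fail=18; on 'a' 18→0 → fail=1;  out {3}∪∅={3}
  n21('bddb'): parent n20 fail=5; on 'b' 5 → fail=24;  out ∅∪∅=∅
  n25('ddbc'): parent n24 fail=8; on 'c' 8→18→0 → fail=13;  out ∅∪∅=∅
  n11('dbdab'): parent n10 fail=1; on 'b' 1→0 → fail=18;  out ∅∪∅=∅
  n22('bddbc'): parent n21 fail=24; on 'c' 24 → fail=25;  out ∅∪∅=∅
  n26('ddbcc'): parent n25 fail=13; on 'c' 13→0 → fail=13;  out {6}∪∅={6}
  n12('dbdabc'): parent n11 fail=18; on 'c' 18→0 → fail=13;  out {2}∪∅={2}
  n23('bddbcc'): parent n22 fail=25; on 'c' 25 → fail=26;  out {5}∪{6}={5,6}

Text stream:
pos 0 'c': at 13
pos 1 'a': at 14
pos 2 'c': at 13 ·f
pos 3 'a': at 14
pos 4 'd': at 2 ·f
pos 5 'd': at 5 ·f
pos 6 'b': at 24
pos 7 'c': at 25
pos 8 'c': at 26  emit P6@[4:8]
pos 9 'd': at 4 ·f
pos 10 'd': at 5
pos 11 'a': at 1 ·f
pos 12 'd': at 2
pos 13 'd': at 5 ·f
pos 14 'b': at 24
pos 15 'c': at 25
pos 16 'c': at 26  emit P6@[12:16]
pos 17 'c': at 13 ·f
pos 18 'b': at 17  emit P4@[17:18]
pos 19 'd': at 19 ·f
pos 20 'd': at 20
pos 21 'c': at 13 ·f
pos 22 'd': at 4 ·f
pos 23 'c': at 13 ·f
pos 24 'd': at 4 ·f
pos 25 'b': at 8
pos 26 'd': at 9
pos 27 'a': at 10
pos 28 'b': at 11
pos 29 'c': at 12  emit P2@[24:29]
pos 30 'a': at 14 ·f
pos 31 'd': at 2 ·f
pos 32 'd': at 5 ·f
pos 33 'd': at 6
pos 34 'b': at 7  emit P1@[31:34]
pos 35 'c': at 25 ·f
pos 36 'a': at 14 ·f
pos 37 'b': at 15
pos 38 'd': at 19 ·f
pos 39 'a': at 1 ·f

Result: [[8,6],[16,6],[18,4],[29,2],[34,1]]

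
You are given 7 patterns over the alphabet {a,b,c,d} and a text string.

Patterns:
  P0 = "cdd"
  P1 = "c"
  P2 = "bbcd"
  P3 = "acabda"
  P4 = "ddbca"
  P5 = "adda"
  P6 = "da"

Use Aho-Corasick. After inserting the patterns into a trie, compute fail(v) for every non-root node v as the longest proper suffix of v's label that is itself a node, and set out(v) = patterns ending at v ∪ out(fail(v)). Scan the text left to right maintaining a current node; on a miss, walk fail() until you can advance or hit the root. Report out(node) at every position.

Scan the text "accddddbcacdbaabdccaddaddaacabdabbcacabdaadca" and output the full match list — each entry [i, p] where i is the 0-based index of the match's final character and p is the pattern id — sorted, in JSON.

Build automaton:
Trie nodes:
  0='ε' goto a→8 b→4 c→1 d→14
  1='c' goto d→2  [P1 ends]
  2='cd' goto d→3
  3='cdd' goto ·  [P0 ends]
  4='b' goto b→5
  5='bb' goto c→6
  6='bbc' goto d→7
  7='bbcd' goto ·  [P2 ends]
  8='a' goto c→9 d→19
  9='ac' goto a→10
  10='aca' goto b→11
  11='acab' goto d→12
  12='acabd' goto a→13
  13='acabda' goto ·  [P3 ends]
  14='d' goto a→22 d→15
  15='dd' goto b→16
  16='ddb' goto c→17
  17='ddbc' goto a→18
  18='ddbca' goto ·  [P4 ends]
  19='ad' goto d→20
  20='add' goto a→21
  21='adda' goto ·  [P5 ends]
  22='da' goto ·  [P6 ends]

BFS fail/out derivation:
  n1('c'): parent n0 fail=0; on 'c' 0 → fail=0;  out {1}∪∅={1}
  n4('b'): parent n0 fail=0; on 'b' 0 → fail=0;  out ∅∪∅=∅
  n8('a'): parent n0 fail=0; on 'a' 0 → fail=0;  out ∅∪∅=∅
  n14('d'): parent n0 fail=0; on 'd' 0 → fail=0;  out ∅∪∅=∅
  n2('cd'): parent n1 fail=0; on 'd' 0 → fail=14;  out ∅∪∅=∅
  n5('bb'): parent n4 fail=0; on 'b' 0 → fail=4;  out ∅∪∅=∅
  n9('ac'): parent n8 fail=0; on 'c' 0 → fail=1;  out ∅∪{1}={1}
  n15('dd'): parent n14 fail=0; on 'd' 0 → fail=14;  out ∅∪∅=∅
  n19('ad'): parent n8 fail=0; on 'd' 0 → fail=14;  out ∅∪∅=∅
  n22('da'): parent n14 fail=0; on 'a' 0 → fail=8;  out {6}∪∅={6}
  n3('cdd'): parent n2 fail=14; on 'd' 14 → fail=15;  out {0}∪∅={0}
  n6('bbc'): parent n5 fail=4; on 'c' 4→0 → fail=1;  out ∅∪{1}={1}
  n10('aca'): parent n9 fail=1; on 'a' 1→0 → fail=8;  out ∅∪∅=∅
  n16('ddb'): parent n15 fail=14; on 'b' 14→0 → fail=4;  out ∅∪∅=∅
  n20('add'): parent n19 fail=14; on 'd' 14 → fail=15;  out ∅∪∅=∅
  n7('bbcd'): parent n6 fail=1; on 'd' 1 → fail=2;  out {2}∪∅={2}
  n11('acab'): parent n10 fail=8; on 'b' 8→0 → fail=4;  out ∅∪∅=∅
  n17('ddbc'): parent n16 fail=4; on 'c' 4→0 → fail=1;  out ∅∪{1}={1}
  n21('adda'): parent n20 fail=15; on 'a' 15→14 → fail=22;  out {5}∪{6}={5,6}
  n12('acabd'): parent n11 fail=4; on 'd' 4→0 → fail=14;  out ∅∪∅=∅
  n18('ddbca'): parent n17 fail=1; on 'a' 1→0 → fail=8;  out {4}∪∅={4}
  n13('acabda'): parent n12 fail=14; on 'a' 14 → fail=22;  out {3}∪{6}={3,6}

Scan:
pos 0 'a': at 8
pos 1 'c': at 9  emit P1@[1:1]
pos 2 'c': at 1 (via fail)  emit P1@[2:2]
pos 3 'd': at 2
pos 4 'd': at 3  emit P0@[2:4]
pos 5 'd': at 15 (via fail)
pos 6 'd': at 15 (via fail)
pos 7 'b': at 16
pos 8 'c': at 17  emit P1@[8:8]
pos 9 'a': at 18  emit P4@[5:9]
pos 10 'c': at 9 (via fail)  emit P1@[10:10]
pos 11 'd': at 2 (via fail)
pos 12 'b': at 4 (via fail)
pos 13 'a': at 8 (via fail)
pos 14 'a': at 8 (via fail)
pos 15 'b': at 4 (via fail)
pos 16 'd': at 14 (via fail)
pos 17 'c': at 1 (via fail)  emit P1@[17:17]
pos 18 'c': at 1 (via fail)  emit P1@[18:18]
pos 19 'a': at 8 (via fail)
pos 20 'd': at 19
pos 21 'd': at 20
pos 22 'a': at 21  emit P5@[19:22],P6@[21:22]
pos 23 'd': at 19 (via fail)
pos 24 'd': at 20
pos 25 'a': at 21  emit P5@[22:25],P6@[24:25]
pos 26 'a': at 8 (via fail)
pos 27 'c': at 9  emit P1@[27:27]
pos 28 'a': at 10
pos 29 'b': at 11
pos 30 'd': at 12
pos 31 'a': at 13  emit P3@[26:31],P6@[30:31]
pos 32 'b': at 4 (via fail)
pos 33 'b': at 5
pos 34 'c': at 6  emit P1@[34:34]
pos 35 'a': at 8 (via fail)
pos 36 'c': at 9  emit P1@[36:36]
pos 37 'a': at 10
pos 38 'b': at 11
pos 39 'd': at 12
pos 40 'a': at 13  emit P3@[35:40],P6@[39:40]
pos 41 'a': at 8 (via fail)
pos 42 'd': at 19
pos 43 'c': at 1 (via fail)  emit P1@[43:43]
pos 44 'a': at 8 (via fail)

All matches (sorted): [[1,1],[2,1],[4,0],[8,1],[9,4],[10,1],[17,1],[18,1],[22,5],[22,6],[25,5],[25,6],[27,1],[31,3],[31,6],[34,1],[36,1],[40,3],[40,6],[43,1]]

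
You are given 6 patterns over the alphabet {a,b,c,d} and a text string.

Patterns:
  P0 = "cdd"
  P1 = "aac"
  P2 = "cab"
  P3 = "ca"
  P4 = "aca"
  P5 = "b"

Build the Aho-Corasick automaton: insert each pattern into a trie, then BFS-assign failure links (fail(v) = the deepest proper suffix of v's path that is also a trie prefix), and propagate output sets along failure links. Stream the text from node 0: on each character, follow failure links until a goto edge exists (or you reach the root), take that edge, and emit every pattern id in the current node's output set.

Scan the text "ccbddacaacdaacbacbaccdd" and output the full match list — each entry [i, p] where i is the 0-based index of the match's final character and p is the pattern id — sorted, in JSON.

Build:
Trie nodes:
  n0 'ε': a→4 b→11 c→1
  n1 'c': a→7 d→2
  n2 'cd': d→3
  n3 'cdd': ·  [P0 ends]
  n4 'a': a→5 c→9
  n5 'aa': c→6
  n6 'aac': ·  [P1 ends]
  n7 'ca': b→8  [P3 ends]
  n8 'cab': ·  [P2 ends]
  n9 'ac': a→10
  n10 'aca': ·  [P4 ends]
  n11 'b': ·  [P5 ends]

BFS fail/out derivation:
  n1('c'): parent n0 fail=0; on 'c' 0 → fail=0;  out ∅∪∅=∅
  n4('a'): parent n0 fail=0; on 'a' 0 → fail=0;  out ∅∪∅=∅
  n11('b'): parent n0 fail=0; on 'b' 0 → fail=0;  out {5}∪∅={5}
  n2('cd'): parent n1 fail=0; on 'd' 0 → fail=0;  out ∅∪∅=∅
  n5('aa'): parent n4 fail=0; on 'a' 0 → fail=4;  out ∅∪∅=∅
  n7('ca'): parent n1 fail=0; on 'a' 0 → fail=4;  out {3}∪∅={3}
  n9('ac'): parent n4 fail=0; on 'c' 0 → fail=1;  out ∅∪∅=∅
  n3('cdd'): parent n2 fail=0; on 'd' 0 → fail=0;  out {0}∪∅={0}
  n6('aac'): parent n5 fail=4; on 'c' 4 → fail=9;  out {1}∪∅={1}
  n8('cab'): parent n7 fail=4; on 'b' 4→0 → fail=11;  out {2}∪{5}={2,5}
  n10('aca'): parent n9 fail=1; on 'a' 1 → fail=7;  out {4}∪{3}={3,4}

Scan:
pos 0 'c': at 1
pos 1 'c': at 1 ·f
pos 2 'b': at 11 ·f  ** P5@[2:2]
pos 3 'd': at 0 ·f
pos 4 'd': at 0
pos 5 'a': at 4
pos 6 'c': at 9
pos 7 'a': at 10  ** P3@[6:7],P4@[5:7]
pos 8 'a': at 5 ·f
pos 9 'c': at 6  ** P1@[7:9]
pos 10 'd': at 2 ·f
pos 11 'a': at 4 ·f
pos 12 'a': at 5
pos 13 'c': at 6  ** P1@[11:13]
pos 14 'b': at 11 ·f  ** P5@[14:14]
pos 15 'a': at 4 ·f
pos 16 'c': at 9
pos 17 'b': at 11 ·f  ** P5@[17:17]
pos 18 'a': at 4 ·f
pos 19 'c': at 9
pos 20 'c': at 1 ·f
pos 21 'd': at 2
pos 22 'd': at 3  ** P0@[20:22]

Matches: [[2,5],[7,3],[7,4],[9,1],[13,1],[14,5],[17,5],[22,0]]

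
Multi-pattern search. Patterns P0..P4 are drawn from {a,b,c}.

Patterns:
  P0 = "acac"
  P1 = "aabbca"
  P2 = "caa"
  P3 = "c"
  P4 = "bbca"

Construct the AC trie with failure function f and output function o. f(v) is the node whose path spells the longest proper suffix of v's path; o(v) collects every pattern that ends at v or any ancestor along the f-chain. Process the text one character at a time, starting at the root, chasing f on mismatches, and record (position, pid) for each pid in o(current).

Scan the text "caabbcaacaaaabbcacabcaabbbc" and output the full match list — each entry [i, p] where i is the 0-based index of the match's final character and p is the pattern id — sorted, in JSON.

Construct AC machine:
Trie nodes:
  n0 'ε': a→1 b→13 c→10
  n1 'a': a→5 c→2
  n2 'ac': a→3
  n3 'aca': c→4
  n4 'acac': ·  [P0 ends]
  n5 'aa': b→6
  n6 'aab': b→7
  n7 'aabb': c→8
  n8 'aabbc': a→9
  n9 'aabbca': ·  [P1 ends]
  n10 'c': a→11  [P3 ends]
  n11 'ca': a→12
  n12 'caa': ·  [P2 ends]
  n13 'b': b→14
  n14 'bb': c→15
  n15 'bbc': a→16
  n16 'bbca': ·  [P4 ends]

Failure links (BFS by depth):
  n1('a'): parent n0 fail=0; on 'a' 0 → fail=0;  out ∅∪∅=∅
  n10('c'): parent n0 fail=0; on 'c' 0 → fail=0;  out {3}∪∅={3}
  n13('b'): parent n0 fail=0; on 'b' 0 → fail=0;  out ∅∪∅=∅
  n2('ac'): parent n1 fail=0; on 'c' 0 → fail=10;  out ∅∪{3}={3}
  n5('aa'): parent n1 fail=0; on 'a' 0 → fail=1;  out ∅∪∅=∅
  n11('ca'): parent n10 fail=0; on 'a' 0 → fail=1;  out ∅∪∅=∅
  n14('bb'): parent n13 fail=0; on 'b' 0 → fail=13;  out ∅∪∅=∅
  n3('aca'): parent n2 fail=10; on 'a' 10 → fail=11;  out ∅∪∅=∅
  n6('aab'): parent n5 fail=1; on 'b' 1→0 → fail=13;  out ∅∪∅=∅
  n12('caa'): parent n11 fail=1; on 'a' 1 → fail=5;  out {2}∪∅={2}
  n15('bbc'): parent n14 fail=13; on 'c' 13→0 → fail=10;  out ∅∪{3}={3}
  n4('acac'): parent n3 fail=11; on 'c' 11→1 → fail=2;  out {0}∪{3}={0,3}
  n7('aabb'): parent n6 fail=13; on 'b' 13 → fail=14;  out ∅∪∅=∅
  n16('bbca'): parent n15 fail=10; on 'a' 10 → fail=11;  out {4}∪∅={4}
  n8('aabbc'): parent n7 fail=14; on 'c' 14 → fail=15;  out ∅∪{3}={3}
  n9('aabbca'): parent n8 fail=15; on 'a' 15 → fail=16;  out {1}∪{4}={1,4}

Text stream:
pos 0 'c': at 10  → match P3@[0:0]
pos 1 'a': at 11
pos 2 'a': at 12  → match P2@[0:2]
pos 3 'b': at 6 (fail-walked)
pos 4 'b': at 7
pos 5 'c': at 8  → match P3@[5:5]
pos 6 'a': at 9  → match P1@[1:6],P4@[3:6]
pos 7 'a': at 12 (fail-walked)  → match P2@[5:7]
pos 8 'c': at 2 (fail-walked)  → match P3@[8:8]
pos 9 'a': at 3
pos 10 'a': at 12 (fail-walked)  → match P2@[8:10]
pos 11 'a': at 5 (fail-walked)
pos 12 'a': at 5 (fail-walked)
pos 13 'b': at 6
pos 14 'b': at 7
pos 15 'c': at 8  → match P3@[15:15]
pos 16 'a': at 9  → match P1@[11:16],P4@[13:16]
pos 17 'c': at 2 (fail-walked)  → match P3@[17:17]
pos 18 'a': at 3
pos 19 'b': at 13 (fail-walked)
pos 20 'c': at 10 (fail-walked)  → match P3@[20:20]
pos 21 'a': at 11
pos 22 'a': at 12  → match P2@[20:22]
pos 23 'b': at 6 (fail-walked)
pos 24 'b': at 7
pos 25 'b': at 14 (fail-walked)
pos 26 'c': at 15  → match P3@[26:26]

All matches (sorted): [[0,3],[2,2],[5,3],[6,1],[6,4],[7,2],[8,3],[10,2],[15,3],[16,1],[16,4],[17,3],[20,3],[22,2],[26,3]]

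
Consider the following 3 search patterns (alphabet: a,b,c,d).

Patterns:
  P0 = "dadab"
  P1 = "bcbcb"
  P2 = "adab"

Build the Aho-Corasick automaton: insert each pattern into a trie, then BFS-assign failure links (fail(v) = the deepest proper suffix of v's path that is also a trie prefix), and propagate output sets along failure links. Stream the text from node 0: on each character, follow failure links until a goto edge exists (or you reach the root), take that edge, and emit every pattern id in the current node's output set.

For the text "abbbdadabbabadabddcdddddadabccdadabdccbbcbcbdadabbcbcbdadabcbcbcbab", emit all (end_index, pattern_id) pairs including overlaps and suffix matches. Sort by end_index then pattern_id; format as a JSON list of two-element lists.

Build:
Trie nodes:
  0='ε' goto a→11 b→6 d→1
  1='d' goto a→2
  2='da' goto d→3
  3='dad' goto a→4
  4='dada' goto b→5
  5='dadab' goto ·  [P0 ends]
  6='b' goto c→7
  7='bc' goto b→8
  8='bcb' goto c→9
  9='bcbc' goto b→10
  10='bcbcb' goto ·  [P1 ends]
  11='a' goto d→12
  12='ad' goto a→13
  13='ada' goto b→14
  14='adab' goto ·  [P2 ends]

Failure links (BFS by depth):
  fail(1) 'd': from fail(0)=0 chase 'd': 0 ⇒ 0;  out=∅∪out(0)=∅
  fail(6) 'b': from fail(0)=0 chase 'b': 0 ⇒ 0;  out=∅∪out(0)=∅
  fail(11) 'a': from fail(0)=0 chase 'a': 0 ⇒ 0;  out=∅∪out(0)=∅
  fail(2) 'da': from fail(1)=0 chase 'a': 0 ⇒ 11;  out=∅∪out(11)=∅
  fail(7) 'bc': from fail(6)=0 chase 'c': 0 ⇒ 0;  out=∅∪out(0)=∅
  fail(12) 'ad': from fail(11)=0 chase 'd': 0 ⇒ 1;  out=∅∪out(1)=∅
  fail(3) 'dad': from fail(2)=11 chase 'd': 11 ⇒ 12;  out=∅∪out(12)=∅
  fail(8) 'bcb': from fail(7)=0 chase 'b': 0 ⇒ 6;  out=∅∪out(6)=∅
  fail(13) 'ada': from fail(12)=1 chase 'a': 1 ⇒ 2;  out=∅∪out(2)=∅
  fail(4) 'dada': from fail(3)=12 chase 'a': 12 ⇒ 13;  out=∅∪out(13)=∅
  fail(9) 'bcbc': from fail(8)=6 chase 'c': 6 ⇒ 7;  out=∅∪out(7)=∅
  fail(14) 'adab': from fail(13)=2 chase 'b': 2→11→0 ⇒ 6;  out={2}∪out(6)={2}
  fail(5) 'dadab': from fail(4)=13 chase 'b': 13 ⇒ 14;  out={0}∪out(14)={0,2}
  fail(10) 'bcbcb': from fail(9)=7 chase 'b': 7 ⇒ 8;  out={1}∪out(8)={1}

Scan:
[0] read 'a'  n0⇒n11
[1] read 'b'  n11⇒n6 (via fail)
[2] read 'b'  n6⇒n6 (via fail)
[3] read 'b'  n6⇒n6 (via fail)
[4] read 'd'  n6⇒n1 (via fail)
[5] read 'a'  n1⇒n2
[6] read 'd'  n2⇒n3
[7] read 'a'  n3⇒n4
[8] read 'b'  n4⇒n5  → match P0@[4:8],P2@[5:8]
[9] read 'b'  n5⇒n6 (via fail)
[10] read 'a'  n6⇒n11 (via fail)
[11] read 'b'  n11⇒n6 (via fail)
[12] read 'a'  n6⇒n11 (via fail)
[13] read 'd'  n11⇒n12
[14] read 'a'  n12⇒n13
[15] read 'b'  n13⇒n14  → match P2@[12:15]
[16] read 'd'  n14⇒n1 (via fail)
[17] read 'd'  n1⇒n1 (via fail)
[18] read 'c'  n1⇒n0 (via fail)
[19] read 'd'  n0⇒n1
[20] read 'd'  n1⇒n1 (via fail)
[21] read 'd'  n1⇒n1 (via fail)
[22] read 'd'  n1⇒n1 (via fail)
[23] read 'd'  n1⇒n1 (via fail)
[24] read 'a'  n1⇒n2
[25] read 'd'  n2⇒n3
[26] read 'a'  n3⇒n4
[27] read 'b'  n4⇒n5  → match P0@[23:27],P2@[24:27]
[28] read 'c'  n5⇒n7 (via fail)
[29] read 'c'  n7⇒n0 (via fail)
[30] read 'd'  n0⇒n1
[31] read 'a'  n1⇒n2
[32] read 'd'  n2⇒n3
[33] read 'a'  n3⇒n4
[34] read 'b'  n4⇒n5  → match P0@[30:34],P2@[31:34]
[35] read 'd'  n5⇒n1 (via fail)
[36] read 'c'  n1⇒n0 (via fail)
[37] read 'c'  n0⇒n0
[38] read 'b'  n0⇒n6
[39] read 'b'  n6⇒n6 (via fail)
[40] read 'c'  n6⇒n7
[41] read 'b'  n7⇒n8
[42] read 'c'  n8⇒n9
[43] read 'b'  n9⇒n10  → match P1@[39:43]
[44] read 'd'  n10⇒n1 (via fail)
[45] read 'a'  n1⇒n2
[46] read 'd'  n2⇒n3
[47] read 'a'  n3⇒n4
[48] read 'b'  n4⇒n5  → match P0@[44:48],P2@[45:48]
[49] read 'b'  n5⇒n6 (via fail)
[50] read 'c'  n6⇒n7
[51] read 'b'  n7⇒n8
[52] read 'c'  n8⇒n9
[53] read 'b'  n9⇒n10  → match P1@[49:53]
[54] read 'd'  n10⇒n1 (via fail)
[55] read 'a'  n1⇒n2
[56] read 'd'  n2⇒n3
[57] read 'a'  n3⇒n4
[58] read 'b'  n4⇒n5  → match P0@[54:58],P2@[55:58]
[59] read 'c'  n5⇒n7 (via fail)
[60] read 'b'  n7⇒n8
[61] read 'c'  n8⇒n9
[62] read 'b'  n9⇒n10  → match P1@[58:62]
[63] read 'c'  n10⇒n9 (via fail)
[64] read 'b'  n9⇒n10  → match P1@[60:64]
[65] read 'a'  n10⇒n11 (via fail)
[66] read 'b'  n11⇒n6 (via fail)

All matches (sorted): [[8,0],[8,2],[15,2],[27,0],[27,2],[34,0],[34,2],[43,1],[48,0],[48,2],[53,1],[58,0],[58,2],[62,1],[64,1]]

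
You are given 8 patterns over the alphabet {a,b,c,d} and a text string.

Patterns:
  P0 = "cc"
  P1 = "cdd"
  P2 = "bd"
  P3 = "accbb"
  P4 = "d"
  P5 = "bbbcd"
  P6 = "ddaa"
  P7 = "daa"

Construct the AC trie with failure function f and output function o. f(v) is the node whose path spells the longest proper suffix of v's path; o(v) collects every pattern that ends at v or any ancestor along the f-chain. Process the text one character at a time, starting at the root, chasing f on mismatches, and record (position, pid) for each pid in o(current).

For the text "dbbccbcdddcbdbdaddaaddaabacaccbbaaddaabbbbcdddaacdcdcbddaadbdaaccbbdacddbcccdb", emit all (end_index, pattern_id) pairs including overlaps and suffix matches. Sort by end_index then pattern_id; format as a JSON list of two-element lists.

Build automaton:
Trie (insert patterns):
  n0 'ε': a→7 b→5 c→1 d→12
  n1 'c': c→2 d→3
  n2 'cc': ·  ←P0
  n3 'cd': d→4
  n4 'cdd': ·  ←P1
  n5 'b': b→13 d→6
  n6 'bd': ·  ←P2
  n7 'a': c→8
  n8 'ac': c→9
  n9 'acc': b→10
  n10 'accb': b→11
  n11 'accbb': ·  ←P3
  n12 'd': a→20 d→17  ←P4
  n13 'bb': b→14
  n14 'bbb': c→15
  n15 'bbbc': d→16
  n16 'bbbcd': ·  ←P5
  n17 'dd': a→18
  n18 'dda': a→19
  n19 'ddaa': ·  ←P6
  n20 'da': a→21
  n21 'daa': ·  ←P7

Failure links (BFS by depth):
  n1('c'): parent n0 fail=0; on 'c' 0 → fail=0;  out ∅∪∅=∅
  n5('b'): parent n0 fail=0; on 'b' 0 → fail=0;  out ∅∪∅=∅
  n7('a'): parent n0 fail=0; on 'a' 0 → fail=0;  out ∅∪∅=∅
  n12('d'): parent n0 fail=0; on 'd' 0 → fail=0;  out {4}∪∅={4}
  n2('cc'): parent n1 fail=0; on 'c' 0 → fail=1;  out {0}∪∅={0}
  n3('cd'): parent n1 fail=0; on 'd' 0 → fail=12;  out ∅∪{4}={4}
  n6('bd'): parent n5 fail=0; on 'd' 0 → fail=12;  out {2}∪{4}={2,4}
  n8('ac'): parent n7 fail=0; on 'c' 0 → fail=1;  out ∅∪∅=∅
  n13('bb'): parent n5 fail=0; on 'b' 0 → fail=5;  out ∅∪∅=∅
  n17('dd'): parent n12 fail=0; on 'd' 0 → fail=12;  out ∅∪{4}={4}
  n20('da'): parent n12 fail=0; on 'a' 0 → fail=7;  out ∅∪∅=∅
  n4('cdd'): parent n3 fail=12; on 'd' 12 → fail=17;  out {1}∪{4}={1,4}
  n9('acc'): parent n8 fail=1; on 'c' 1 → fail=2;  out ∅∪{0}={0}
  n14('bbb'): parent n13 fail=5; on 'b' 5 → fail=13;  out ∅∪∅=∅
  n18('dda'): parent n17 fail=12; on 'a' 12 → fail=20;  out ∅∪∅=∅
  n21('daa'): parent n20 fail=7; on 'a' 7→0 → fail=7;  out {7}∪∅={7}
  n10('accb'): parent n9 fail=2; on 'b' 2→1→0 → fail=5;  out ∅∪∅=∅
  n15('bbbc'): parent n14 fail=13; on 'c' 13→5→0 → fail=1;  out ∅∪∅=∅
  n19('ddaa'): parent n18 fail=20; on 'a' 20 → fail=21;  out {6}∪{7}={6,7}
  n11('accbb'): parent n10 fail=5; on 'b' 5 → fail=13;  out {3}∪∅={3}
  n16('bbbcd'): parent n15 fail=1; on 'd' 1 → fail=3;  out {5}∪{4}={4,5}

Scan:
i=0 'd': node 0→12  → match P4@[0:0]
i=1 'b': node 12→5 ·f
i=2 'b': node 5→13
i=3 'c': node 13→1 ·f
i=4 'c': node 1→2  → match P0@[3:4]
i=5 'b': node 2→5 ·f
i=6 'c': node 5→1 ·f
i=7 'd': node 1→3  → match P4@[7:7]
i=8 'd': node 3→4  → match P1@[6:8],P4@[8:8]
i=9 'd': node 4→17 ·f  → match P4@[9:9]
i=10 'c': node 17→1 ·f
i=11 'b': node 1→5 ·f
i=12 'd': node 5→6  → match P2@[11:12],P4@[12:12]
i=13 'b': node 6→5 ·f
i=14 'd': node 5→6  → match P2@[13:14],P4@[14:14]
i=15 'a': node 6→20 ·f
i=16 'd': node 20→12 ·f  → match P4@[16:16]
i=17 'd': node 12→17  → match P4@[17:17]
i=18 'a': node 17→18
i=19 'a': node 18→19  → match P6@[16:19],P7@[17:19]
i=20 'd': node 19→12 ·f  → match P4@[20:20]
i=21 'd': node 12→17  → match P4@[21:21]
i=22 'a': node 17→18
i=23 'a': node 18→19  → match P6@[20:23],P7@[21:23]
i=24 'b': node 19→5 ·f
i=25 'a': node 5→7 ·f
i=26 'c': node 7→8
i=27 'a': node 8→7 ·f
i=28 'c': node 7→8
i=29 'c': node 8→9  → match P0@[28:29]
i=30 'b': node 9→10
i=31 'b': node 10→11  → match P3@[27:31]
i=32 'a': node 11→7 ·f
i=33 'a': node 7→7 ·f
i=34 'd': node 7→12 ·f  → match P4@[34:34]
i=35 'd': node 12→17  → match P4@[35:35]
i=36 'a': node 17→18
i=37 'a': node 18→19  → match P6@[34:37],P7@[35:37]
i=38 'b': node 19→5 ·f
i=39 'b': node 5→13
i=40 'b': node 13→14
i=41 'b': node 14→14 ·f
i=42 'c': node 14→15
i=43 'd': node 15→16  → match P4@[43:43],P5@[39:43]
i=44 'd': node 16→4 ·f  → match P1@[42:44],P4@[44:44]
i=45 'd': node 4→17 ·f  → match P4@[45:45]
i=46 'a': node 17→18
i=47 'a': node 18→19  → match P6@[44:47],P7@[45:47]
i=48 'c': node 19→8 ·f
i=49 'd': node 8→3 ·f  → match P4@[49:49]
i=50 'c': node 3→1 ·f
i=51 'd': node 1→3  → match P4@[51:51]
i=52 'c': node 3→1 ·f
i=53 'b': node 1→5 ·f
i=54 'd': node 5→6  → match P2@[53:54],P4@[54:54]
i=55 'd': node 6→17 ·f  → match P4@[55:55]
i=56 'a': node 17→18
i=57 'a': node 18→19  → match P6@[54:57],P7@[55:57]
i=58 'd': node 19→12 ·f  → match P4@[58:58]
i=59 'b': node 12→5 ·f
i=60 'd': node 5→6  → match P2@[59:60],P4@[60:60]
i=61 'a': node 6→20 ·f
i=62 'a': node 20→21  → match P7@[60:62]
i=63 'c': node 21→8 ·f
i=64 'c': node 8→9  → match P0@[63:64]
i=65 'b': node 9→10
i=66 'b': node 10→11  → match P3@[62:66]
i=67 'd': node 11→6 ·f  → match P2@[66:67],P4@[67:67]
i=68 'a': node 6→20 ·f
i=69 'c': node 20→8 ·f
i=70 'd': node 8→3 ·f  → match P4@[70:70]
i=71 'd': node 3→4  → match P1@[69:71],P4@[71:71]
i=72 'b': node 4→5 ·f
i=73 'c': node 5→1 ·f
i=74 'c': node 1→2  → match P0@[73:74]
i=75 'c': node 2→2 ·f  → match P0@[74:75]
i=76 'd': node 2→3 ·f  → match P4@[76:76]
i=77 'b': node 3→5 ·f

Matches: [[0,4],[4,0],[7,4],[8,1],[8,4],[9,4],[12,2],[12,4],[14,2],[14,4],[16,4],[17,4],[19,6],[19,7],[20,4],[21,4],[23,6],[23,7],[29,0],[31,3],[34,4],[35,4],[37,6],[37,7],[43,4],[43,5],[44,1],[44,4],[45,4],[47,6],[47,7],[49,4],[51,4],[54,2],[54,4],[55,4],[57,6],[57,7],[58,4],[60,2],[60,4],[62,7],[64,0],[66,3],[67,2],[67,4],[70,4],[71,1],[71,4],[74,0],[75,0],[76,4]]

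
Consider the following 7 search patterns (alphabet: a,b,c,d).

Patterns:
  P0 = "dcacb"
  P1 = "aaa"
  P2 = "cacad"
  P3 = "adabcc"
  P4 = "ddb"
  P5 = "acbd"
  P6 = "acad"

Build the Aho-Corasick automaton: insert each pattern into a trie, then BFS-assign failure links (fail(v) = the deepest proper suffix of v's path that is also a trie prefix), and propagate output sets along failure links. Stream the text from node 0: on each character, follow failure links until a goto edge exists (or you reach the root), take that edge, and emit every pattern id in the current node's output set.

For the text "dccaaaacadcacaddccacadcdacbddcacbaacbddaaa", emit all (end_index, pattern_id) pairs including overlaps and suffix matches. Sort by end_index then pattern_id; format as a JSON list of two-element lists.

Construct AC machine:
Trie nodes:
  n0 'ε': a→6 c→9 d→1
  n1 'd': c→2 d→19
  n2 'dc': a→3
  n3 'dca': c→4
  n4 'dcac': b→5
  n5 'dcacb': ·  [P0 ends]
  n6 'a': a→7 c→21 d→14
  n7 'aa': a→8
  n8 'aaa': ·  [P1 ends]
  n9 'c': a→10
  n10 'ca': c→11
  n11 'cac': a→12
  n12 'caca': d→13
  n13 'cacad': ·  [P2 ends]
  n14 'ad': a→15
  n15 'ada': b→16
  n16 'adab': c→17
  n17 'adabc': c→18
  n18 'adabcc': ·  [P3 ends]
  n19 'dd': b→20
  n20 'ddb': ·  [P4 ends]
  n21 'ac': a→24 b→22
  n22 'acb': d→23
  n23 'acbd': ·  [P5 ends]
  n24 'aca': d→25
  n25 'acad': ·  [P6 ends]

BFS fail/out derivation:
  fail(1) 'd': from fail(0)=0 chase 'd': 0 ⇒ 0;  out=∅∪out(0)=∅
  fail(6) 'a': from fail(0)=0 chase 'a': 0 ⇒ 0;  out=∅∪out(0)=∅
  fail(9) 'c': from fail(0)=0 chase 'c': 0 ⇒ 0;  out=∅∪out(0)=∅
  fail(2) 'dc': from fail(1)=0 chase 'c': 0 ⇒ 9;  out=∅∪out(9)=∅
  fail(7) 'aa': from fail(6)=0 chase 'a': 0 ⇒ 6;  out=∅∪out(6)=∅
  fail(10) 'ca': from fail(9)=0 chase 'a': 0 ⇒ 6;  out=∅∪out(6)=∅
  fail(14) 'ad': from fail(6)=0 chase 'd': 0 ⇒ 1;  out=∅∪out(1)=∅
  fail(19) 'dd': from fail(1)=0 chase 'd': 0 ⇒ 1;  out=∅∪out(1)=∅
  fail(21) 'ac': from fail(6)=0 chase 'c': 0 ⇒ 9;  out=∅∪out(9)=∅
  fail(3) 'dca': from fail(2)=9 chase 'a': 9 ⇒ 10;  out=∅∪out(10)=∅
  fail(8) 'aaa': from fail(7)=6 chase 'a': 6 ⇒ 7;  out={1}∪out(7)={1}
  fail(11) 'cac': from fail(10)=6 chase 'c': 6 ⇒ 21;  out=∅∪out(21)=∅
  fail(15) 'ada': from fail(14)=1 chase 'a': 1→0 ⇒ 6;  out=∅∪out(6)=∅
  fail(20) 'ddb': from fail(19)=1 chase 'b': 1→0 ⇒ 0;  out={4}∪out(0)={4}
  fail(22) 'acb': from fail(21)=9 chase 'b': 9→0 ⇒ 0;  out=∅∪out(0)=∅
  fail(24) 'aca': from fail(21)=9 chase 'a': 9 ⇒ 10;  out=∅∪out(10)=∅
  fail(4) 'dcac': from fail(3)=10 chase 'c': 10 ⇒ 11;  out=∅∪out(11)=∅
  fail(12) 'caca': from fail(11)=21 chase 'a': 21 ⇒ 24;  out=∅∪out(24)=∅
  fail(16) 'adab': from fail(15)=6 chase 'b': 6→0 ⇒ 0;  out=∅∪out(0)=∅
  fail(23) 'acbd': from fail(22)=0 chase 'd': 0 ⇒ 1;  out={5}∪out(1)={5}
  fail(25) 'acad': from fail(24)=10 chase 'd': 10→6 ⇒ 14;  out={6}∪out(14)={6}
  fail(5) 'dcacb': from fail(4)=11 chase 'b': 11→21 ⇒ 22;  out={0}∪out(22)={0}
  fail(13) 'cacad': from fail(12)=24 chase 'd': 24 ⇒ 25;  out={2}∪out(25)={2,6}
  fail(17) 'adabc': from fail(16)=0 chase 'c': 0 ⇒ 9;  out=∅∪out(9)=∅
  fail(18) 'adabcc': from fail(17)=9 chase 'c': 9→0 ⇒ 9;  out={3}∪out(9)={3}

Scan:
pos 0 'd': at 1
pos 1 'c': at 2
pos 2 'c': at 9 ·f
pos 3 'a': at 10
pos 4 'a': at 7 ·f
pos 5 'a': at 8  → match P1@[3:5]
pos 6 'a': at 8 ·f  → match P1@[4:6]
pos 7 'c': at 21 ·f
pos 8 'a': at 24
pos 9 'd': at 25  → match P6@[6:9]
pos 10 'c': at 2 ·f
pos 11 'a': at 3
pos 12 'c': at 4
pos 13 'a': at 12 ·f
pos 14 'd': at 13  → match P2@[10:14],P6@[11:14]
pos 15 'd': at 19 ·f
pos 16 'c': at 2 ·f
pos 17 'c': at 9 ·f
pos 18 'a': at 10
pos 19 'c': at 11
pos 20 'a': at 12
pos 21 'd': at 13  → match P2@[17:21],P6@[18:21]
pos 22 'c': at 2 ·f
pos 23 'd': at 1 ·f
pos 24 'a': at 6 ·f
pos 25 'c': at 21
pos 26 'b': at 22
pos 27 'd': at 23  → match P5@[24:27]
pos 28 'd': at 19 ·f
pos 29 'c': at 2 ·f
pos 30 'a': at 3
pos 31 'c': at 4
pos 32 'b': at 5  → match P0@[28:32]
pos 33 'a': at 6 ·f
pos 34 'a': at 7
pos 35 'c': at 21 ·f
pos 36 'b': at 22
pos 37 'd': at 23  → match P5@[34:37]
pos 38 'd': at 19 ·f
pos 39 'a': at 6 ·f
pos 40 'a': at 7
pos 41 'a': at 8  → match P1@[39:41]

Result: [[5,1],[6,1],[9,6],[14,2],[14,6],[21,2],[21,6],[27,5],[32,0],[37,5],[41,1]]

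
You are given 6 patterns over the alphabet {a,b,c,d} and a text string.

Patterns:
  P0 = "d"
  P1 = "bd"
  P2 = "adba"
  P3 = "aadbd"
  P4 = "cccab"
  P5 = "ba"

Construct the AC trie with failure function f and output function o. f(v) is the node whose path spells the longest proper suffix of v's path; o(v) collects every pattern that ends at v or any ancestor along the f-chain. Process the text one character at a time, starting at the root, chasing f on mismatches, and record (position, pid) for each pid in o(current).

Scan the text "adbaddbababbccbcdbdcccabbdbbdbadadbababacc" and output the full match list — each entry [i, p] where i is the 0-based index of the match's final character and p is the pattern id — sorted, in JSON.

Build:
Trie (insert patterns):
  0='ε' goto a→4 b→2 c→12 d→1
  1='d' goto ·  [P0 ends]
  2='b' goto a→17 d→3
  3='bd' goto ·  [P1 ends]
  4='a' goto a→8 d→5
  5='ad' goto b→6
  6='adb' goto a→7
  7='adba' goto ·  [P2 ends]
  8='aa' goto d→9
  9='aad' goto b→10
  10='aadb' goto d→11
  11='aadbd' goto ·  [P3 ends]
  12='c' goto c→13
  13='cc' goto c→14
  14='ccc' goto a→15
  15='ccca' goto b→16
  16='cccab' goto ·  [P4 ends]
  17='ba' goto ·  [P5 ends]

BFS fail/out derivation:
  n1('d'): parent n0 fail=0; on 'd' 0 → fail=0;  out {0}∪∅={0}
  n2('b'): parent n0 fail=0; on 'b' 0 → fail=0;  out ∅∪∅=∅
  n4('a'): parent n0 fail=0; on 'a' 0 → fail=0;  out ∅∪∅=∅
  n12('c'): parent n0 fail=0; on 'c' 0 → fail=0;  out ∅∪∅=∅
  n3('bd'): parent n2 fail=0; on 'd' 0 → fail=1;  out {1}∪{0}={0,1}
  n5('ad'): parent n4 fail=0; on 'd' 0 → fail=1;  out ∅∪{0}={0}
  n8('aa'): parent n4 fail=0; on 'a' 0 → fail=4;  out ∅∪∅=∅
  n13('cc'): parent n12 fail=0; on 'c' 0 → fail=12;  out ∅∪∅=∅
  n17('ba'): parent n2 fail=0; on 'a' 0 → fail=4;  out {5}∪∅={5}
  n6('adb'): parent n5 fail=1; on 'b' 1→0 → fail=2;  out ∅∪∅=∅
  n9('aad'): parent n8 fail=4; on 'd' 4 → fail=5;  out ∅∪{0}={0}
  n14('ccc'): parent n13 fail=12; on 'c' 12 → fail=13;  out ∅∪∅=∅
  n7('adba'): parent n6 fail=2; on 'a' 2 → fail=17;  out {2}∪{5}={2,5}
  n10('aadb'): parent n9 fail=5; on 'b' 5 → fail=6;  out ∅∪∅=∅
  n15('ccca'): parent n14 fail=13; on 'a' 13→12→0 → fail=4;  out ∅∪∅=∅
  n11('aadbd'): parent n10 fail=6; on 'd' 6→2 → fail=3;  out {3}∪{0,1}={0,1,3}
  n16('cccab'): parent n15 fail=4; on 'b' 4→0 → fail=2;  out {4}∪∅={4}

Run:
i=0 'a': node 0→4
i=1 'd': node 4→5  → match P0@[1:1]
i=2 'b': node 5→6
i=3 'a': node 6→7  → match P2@[0:3],P5@[2:3]
i=4 'd': node 7→5 ·f  → match P0@[4:4]
i=5 'd': node 5→1 ·f  → match P0@[5:5]
i=6 'b': node 1→2 ·f
i=7 'a': node 2→17  → match P5@[6:7]
i=8 'b': node 17→2 ·f
i=9 'a': node 2→17  → match P5@[8:9]
i=10 'b': node 17→2 ·f
i=11 'b': node 2→2 ·f
i=12 'c': node 2→12 ·f
i=13 'c': node 12→13
i=14 'b': node 13→2 ·f
i=15 'c': node 2→12 ·f
i=16 'd': node 12→1 ·f  → match P0@[16:16]
i=17 'b': node 1→2 ·f
i=18 'd': node 2→3  → match P0@[18:18],P1@[17:18]
i=19 'c': node 3→12 ·f
i=20 'c': node 12→13
i=21 'c': node 13→14
i=22 'a': node 14→15
i=23 'b': node 15→16  → match P4@[19:23]
i=24 'b': node 16→2 ·f
i=25 'd': node 2→3  → match P0@[25:25],P1@[24:25]
i=26 'b': node 3→2 ·f
i=27 'b': node 2→2 ·f
i=28 'd': node 2→3  → match P0@[28:28],P1@[27:28]
i=29 'b': node 3→2 ·f
i=30 'a': node 2→17  → match P5@[29:30]
i=31 'd': node 17→5 ·f  → match P0@[31:31]
i=32 'a': node 5→4 ·f
i=33 'd': node 4→5  → match P0@[33:33]
i=34 'b': node 5→6
i=35 'a': node 6→7  → match P2@[32:35],P5@[34:35]
i=36 'b': node 7→2 ·f
i=37 'a': node 2→17  → match P5@[36:37]
i=38 'b': node 17→2 ·f
i=39 'a': node 2→17  → match P5@[38:39]
i=40 'c': node 17→12 ·f
i=41 'c': node 12→13

All matches (sorted): [[1,0],[3,2],[3,5],[4,0],[5,0],[7,5],[9,5],[16,0],[18,0],[18,1],[23,4],[25,0],[25,1],[28,0],[28,1],[30,5],[31,0],[33,0],[35,2],[35,5],[37,5],[39,5]]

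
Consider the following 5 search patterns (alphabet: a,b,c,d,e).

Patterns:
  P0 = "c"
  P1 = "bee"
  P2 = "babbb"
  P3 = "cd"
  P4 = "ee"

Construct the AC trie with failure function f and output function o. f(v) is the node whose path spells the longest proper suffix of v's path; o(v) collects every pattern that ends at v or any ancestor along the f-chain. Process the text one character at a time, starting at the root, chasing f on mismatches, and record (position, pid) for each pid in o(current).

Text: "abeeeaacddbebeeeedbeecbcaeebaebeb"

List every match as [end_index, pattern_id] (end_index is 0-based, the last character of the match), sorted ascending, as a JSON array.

Construct AC machine:
Trie nodes:
  0='ε' goto b→2 c→1 e→10
  1='c' goto d→9  ←P0
  2='b' goto a→5 e→3
  3='be' goto e→4
  4='bee' goto ·  ←P1
  5='ba' goto b→6
  6='bab' goto b→7
  7='babb' goto b→8
  8='babbb' goto ·  ←P2
  9='cd' goto ·  ←P3
  10='e' goto e→11
  11='ee' goto ·  ←P4

BFS fail/out derivation:
  fail(1) 'c': from fail(0)=0 chase 'c': 0 ⇒ 0;  out={0}∪out(0)={0}
  fail(2) 'b': from fail(0)=0 chase 'b': 0 ⇒ 0;  out=∅∪out(0)=∅
  fail(10) 'e': from fail(0)=0 chase 'e': 0 ⇒ 0;  out=∅∪out(0)=∅
  fail(3) 'be': from fail(2)=0 chase 'e': 0 ⇒ 10;  out=∅∪out(10)=∅
  fail(5) 'ba': from fail(2)=0 chase 'a': 0 ⇒ 0;  out=∅∪out(0)=∅
  fail(9) 'cd': from fail(1)=0 chase 'd': 0 ⇒ 0;  out={3}∪out(0)={3}
  fail(11) 'ee': from fail(10)=0 chase 'e': 0 ⇒ 10;  out={4}∪out(10)={4}
  fail(4) 'bee': from fail(3)=10 chase 'e': 10 ⇒ 11;  out={1}∪out(11)={1,4}
  fail(6) 'bab': from fail(5)=0 chase 'b': 0 ⇒ 2;  out=∅∪out(2)=∅
  fail(7) 'babb': from fail(6)=2 chase 'b': 2→0 ⇒ 2;  out=∅∪out(2)=∅
  fail(8) 'babbb': from fail(7)=2 chase 'b': 2→0 ⇒ 2;  out={2}∪out(2)={2}

Run:
i=0 'a': node 0→0
i=1 'b': node 0→2
i=2 'e': node 2→3
i=3 'e': node 3→4  → match P1@[1:3],P4@[2:3]
i=4 'e': node 4→11 (via fail)  → match P4@[3:4]
i=5 'a': node 11→0 (via fail)
i=6 'a': node 0→0
i=7 'c': node 0→1  → match P0@[7:7]
i=8 'd': node 1→9  → match P3@[7:8]
i=9 'd': node 9→0 (via fail)
i=10 'b': node 0→2
i=11 'e': node 2→3
i=12 'b': node 3→2 (via fail)
i=13 'e': node 2→3
i=14 'e': node 3→4  → match P1@[12:14],P4@[13:14]
i=15 'e': node 4→11 (via fail)  → match P4@[14:15]
i=16 'e': node 11→11 (via fail)  → match P4@[15:16]
i=17 'd': node 11→0 (via fail)
i=18 'b': node 0→2
i=19 'e': node 2→3
i=20 'e': node 3→4  → match P1@[18:20],P4@[19:20]
i=21 'c': node 4→1 (via fail)  → match P0@[21:21]
i=22 'b': node 1→2 (via fail)
i=23 'c': node 2→1 (via fail)  → match P0@[23:23]
i=24 'a': node 1→0 (via fail)
i=25 'e': node 0→10
i=26 'e': node 10→11  → match P4@[25:26]
i=27 'b': node 11→2 (via fail)
i=28 'a': node 2→5
i=29 'e': node 5→10 (via fail)
i=30 'b': node 10→2 (via fail)
i=31 'e': node 2→3
i=32 'b': node 3→2 (via fail)

Matches: [[3,1],[3,4],[4,4],[7,0],[8,3],[14,1],[14,4],[15,4],[16,4],[20,1],[20,4],[21,0],[23,0],[26,4]]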